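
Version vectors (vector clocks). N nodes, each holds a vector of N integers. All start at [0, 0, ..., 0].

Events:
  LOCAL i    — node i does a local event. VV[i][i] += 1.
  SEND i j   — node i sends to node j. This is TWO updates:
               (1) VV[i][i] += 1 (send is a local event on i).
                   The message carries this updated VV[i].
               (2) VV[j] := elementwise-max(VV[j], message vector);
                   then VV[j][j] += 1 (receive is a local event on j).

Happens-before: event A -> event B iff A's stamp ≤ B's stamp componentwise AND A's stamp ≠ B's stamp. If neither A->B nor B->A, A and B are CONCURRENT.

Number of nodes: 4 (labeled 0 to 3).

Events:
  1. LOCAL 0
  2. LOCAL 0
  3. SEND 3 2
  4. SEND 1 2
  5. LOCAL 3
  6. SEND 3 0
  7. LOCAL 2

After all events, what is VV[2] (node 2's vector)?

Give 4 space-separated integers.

Answer: 0 1 3 1

Derivation:
Initial: VV[0]=[0, 0, 0, 0]
Initial: VV[1]=[0, 0, 0, 0]
Initial: VV[2]=[0, 0, 0, 0]
Initial: VV[3]=[0, 0, 0, 0]
Event 1: LOCAL 0: VV[0][0]++ -> VV[0]=[1, 0, 0, 0]
Event 2: LOCAL 0: VV[0][0]++ -> VV[0]=[2, 0, 0, 0]
Event 3: SEND 3->2: VV[3][3]++ -> VV[3]=[0, 0, 0, 1], msg_vec=[0, 0, 0, 1]; VV[2]=max(VV[2],msg_vec) then VV[2][2]++ -> VV[2]=[0, 0, 1, 1]
Event 4: SEND 1->2: VV[1][1]++ -> VV[1]=[0, 1, 0, 0], msg_vec=[0, 1, 0, 0]; VV[2]=max(VV[2],msg_vec) then VV[2][2]++ -> VV[2]=[0, 1, 2, 1]
Event 5: LOCAL 3: VV[3][3]++ -> VV[3]=[0, 0, 0, 2]
Event 6: SEND 3->0: VV[3][3]++ -> VV[3]=[0, 0, 0, 3], msg_vec=[0, 0, 0, 3]; VV[0]=max(VV[0],msg_vec) then VV[0][0]++ -> VV[0]=[3, 0, 0, 3]
Event 7: LOCAL 2: VV[2][2]++ -> VV[2]=[0, 1, 3, 1]
Final vectors: VV[0]=[3, 0, 0, 3]; VV[1]=[0, 1, 0, 0]; VV[2]=[0, 1, 3, 1]; VV[3]=[0, 0, 0, 3]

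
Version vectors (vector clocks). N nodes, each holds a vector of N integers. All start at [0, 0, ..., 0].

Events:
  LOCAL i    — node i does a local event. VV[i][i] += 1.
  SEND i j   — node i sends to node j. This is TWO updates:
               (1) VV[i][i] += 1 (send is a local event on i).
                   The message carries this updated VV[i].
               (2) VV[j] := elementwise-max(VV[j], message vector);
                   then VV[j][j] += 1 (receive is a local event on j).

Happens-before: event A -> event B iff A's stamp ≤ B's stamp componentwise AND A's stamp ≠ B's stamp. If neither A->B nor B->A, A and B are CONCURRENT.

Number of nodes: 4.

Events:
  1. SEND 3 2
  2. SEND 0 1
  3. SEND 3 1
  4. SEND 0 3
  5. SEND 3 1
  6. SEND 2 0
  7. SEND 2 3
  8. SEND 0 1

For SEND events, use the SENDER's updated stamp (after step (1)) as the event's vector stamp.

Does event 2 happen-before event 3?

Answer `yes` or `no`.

Answer: no

Derivation:
Initial: VV[0]=[0, 0, 0, 0]
Initial: VV[1]=[0, 0, 0, 0]
Initial: VV[2]=[0, 0, 0, 0]
Initial: VV[3]=[0, 0, 0, 0]
Event 1: SEND 3->2: VV[3][3]++ -> VV[3]=[0, 0, 0, 1], msg_vec=[0, 0, 0, 1]; VV[2]=max(VV[2],msg_vec) then VV[2][2]++ -> VV[2]=[0, 0, 1, 1]
Event 2: SEND 0->1: VV[0][0]++ -> VV[0]=[1, 0, 0, 0], msg_vec=[1, 0, 0, 0]; VV[1]=max(VV[1],msg_vec) then VV[1][1]++ -> VV[1]=[1, 1, 0, 0]
Event 3: SEND 3->1: VV[3][3]++ -> VV[3]=[0, 0, 0, 2], msg_vec=[0, 0, 0, 2]; VV[1]=max(VV[1],msg_vec) then VV[1][1]++ -> VV[1]=[1, 2, 0, 2]
Event 4: SEND 0->3: VV[0][0]++ -> VV[0]=[2, 0, 0, 0], msg_vec=[2, 0, 0, 0]; VV[3]=max(VV[3],msg_vec) then VV[3][3]++ -> VV[3]=[2, 0, 0, 3]
Event 5: SEND 3->1: VV[3][3]++ -> VV[3]=[2, 0, 0, 4], msg_vec=[2, 0, 0, 4]; VV[1]=max(VV[1],msg_vec) then VV[1][1]++ -> VV[1]=[2, 3, 0, 4]
Event 6: SEND 2->0: VV[2][2]++ -> VV[2]=[0, 0, 2, 1], msg_vec=[0, 0, 2, 1]; VV[0]=max(VV[0],msg_vec) then VV[0][0]++ -> VV[0]=[3, 0, 2, 1]
Event 7: SEND 2->3: VV[2][2]++ -> VV[2]=[0, 0, 3, 1], msg_vec=[0, 0, 3, 1]; VV[3]=max(VV[3],msg_vec) then VV[3][3]++ -> VV[3]=[2, 0, 3, 5]
Event 8: SEND 0->1: VV[0][0]++ -> VV[0]=[4, 0, 2, 1], msg_vec=[4, 0, 2, 1]; VV[1]=max(VV[1],msg_vec) then VV[1][1]++ -> VV[1]=[4, 4, 2, 4]
Event 2 stamp: [1, 0, 0, 0]
Event 3 stamp: [0, 0, 0, 2]
[1, 0, 0, 0] <= [0, 0, 0, 2]? False. Equal? False. Happens-before: False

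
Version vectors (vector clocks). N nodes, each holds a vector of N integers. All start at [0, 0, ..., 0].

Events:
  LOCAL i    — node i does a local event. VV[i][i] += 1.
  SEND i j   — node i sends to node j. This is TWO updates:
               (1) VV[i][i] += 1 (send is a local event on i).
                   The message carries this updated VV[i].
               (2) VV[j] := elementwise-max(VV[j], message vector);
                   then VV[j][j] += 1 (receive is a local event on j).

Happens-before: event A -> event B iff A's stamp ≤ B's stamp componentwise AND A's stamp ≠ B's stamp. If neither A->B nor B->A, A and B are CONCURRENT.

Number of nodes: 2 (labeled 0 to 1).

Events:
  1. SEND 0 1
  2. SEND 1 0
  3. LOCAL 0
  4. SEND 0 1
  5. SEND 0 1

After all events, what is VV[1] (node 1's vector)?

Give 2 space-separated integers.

Initial: VV[0]=[0, 0]
Initial: VV[1]=[0, 0]
Event 1: SEND 0->1: VV[0][0]++ -> VV[0]=[1, 0], msg_vec=[1, 0]; VV[1]=max(VV[1],msg_vec) then VV[1][1]++ -> VV[1]=[1, 1]
Event 2: SEND 1->0: VV[1][1]++ -> VV[1]=[1, 2], msg_vec=[1, 2]; VV[0]=max(VV[0],msg_vec) then VV[0][0]++ -> VV[0]=[2, 2]
Event 3: LOCAL 0: VV[0][0]++ -> VV[0]=[3, 2]
Event 4: SEND 0->1: VV[0][0]++ -> VV[0]=[4, 2], msg_vec=[4, 2]; VV[1]=max(VV[1],msg_vec) then VV[1][1]++ -> VV[1]=[4, 3]
Event 5: SEND 0->1: VV[0][0]++ -> VV[0]=[5, 2], msg_vec=[5, 2]; VV[1]=max(VV[1],msg_vec) then VV[1][1]++ -> VV[1]=[5, 4]
Final vectors: VV[0]=[5, 2]; VV[1]=[5, 4]

Answer: 5 4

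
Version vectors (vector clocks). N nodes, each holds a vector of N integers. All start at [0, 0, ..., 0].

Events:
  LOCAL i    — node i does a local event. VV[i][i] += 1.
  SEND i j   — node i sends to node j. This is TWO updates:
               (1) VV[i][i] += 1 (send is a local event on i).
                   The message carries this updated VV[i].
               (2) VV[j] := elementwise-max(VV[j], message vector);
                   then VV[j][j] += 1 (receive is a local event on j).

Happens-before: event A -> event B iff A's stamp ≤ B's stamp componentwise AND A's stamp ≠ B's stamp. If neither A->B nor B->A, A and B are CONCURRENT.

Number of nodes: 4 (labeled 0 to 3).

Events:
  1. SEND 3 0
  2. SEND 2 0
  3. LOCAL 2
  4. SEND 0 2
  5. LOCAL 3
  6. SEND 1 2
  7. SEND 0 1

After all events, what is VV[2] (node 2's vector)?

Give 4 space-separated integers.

Initial: VV[0]=[0, 0, 0, 0]
Initial: VV[1]=[0, 0, 0, 0]
Initial: VV[2]=[0, 0, 0, 0]
Initial: VV[3]=[0, 0, 0, 0]
Event 1: SEND 3->0: VV[3][3]++ -> VV[3]=[0, 0, 0, 1], msg_vec=[0, 0, 0, 1]; VV[0]=max(VV[0],msg_vec) then VV[0][0]++ -> VV[0]=[1, 0, 0, 1]
Event 2: SEND 2->0: VV[2][2]++ -> VV[2]=[0, 0, 1, 0], msg_vec=[0, 0, 1, 0]; VV[0]=max(VV[0],msg_vec) then VV[0][0]++ -> VV[0]=[2, 0, 1, 1]
Event 3: LOCAL 2: VV[2][2]++ -> VV[2]=[0, 0, 2, 0]
Event 4: SEND 0->2: VV[0][0]++ -> VV[0]=[3, 0, 1, 1], msg_vec=[3, 0, 1, 1]; VV[2]=max(VV[2],msg_vec) then VV[2][2]++ -> VV[2]=[3, 0, 3, 1]
Event 5: LOCAL 3: VV[3][3]++ -> VV[3]=[0, 0, 0, 2]
Event 6: SEND 1->2: VV[1][1]++ -> VV[1]=[0, 1, 0, 0], msg_vec=[0, 1, 0, 0]; VV[2]=max(VV[2],msg_vec) then VV[2][2]++ -> VV[2]=[3, 1, 4, 1]
Event 7: SEND 0->1: VV[0][0]++ -> VV[0]=[4, 0, 1, 1], msg_vec=[4, 0, 1, 1]; VV[1]=max(VV[1],msg_vec) then VV[1][1]++ -> VV[1]=[4, 2, 1, 1]
Final vectors: VV[0]=[4, 0, 1, 1]; VV[1]=[4, 2, 1, 1]; VV[2]=[3, 1, 4, 1]; VV[3]=[0, 0, 0, 2]

Answer: 3 1 4 1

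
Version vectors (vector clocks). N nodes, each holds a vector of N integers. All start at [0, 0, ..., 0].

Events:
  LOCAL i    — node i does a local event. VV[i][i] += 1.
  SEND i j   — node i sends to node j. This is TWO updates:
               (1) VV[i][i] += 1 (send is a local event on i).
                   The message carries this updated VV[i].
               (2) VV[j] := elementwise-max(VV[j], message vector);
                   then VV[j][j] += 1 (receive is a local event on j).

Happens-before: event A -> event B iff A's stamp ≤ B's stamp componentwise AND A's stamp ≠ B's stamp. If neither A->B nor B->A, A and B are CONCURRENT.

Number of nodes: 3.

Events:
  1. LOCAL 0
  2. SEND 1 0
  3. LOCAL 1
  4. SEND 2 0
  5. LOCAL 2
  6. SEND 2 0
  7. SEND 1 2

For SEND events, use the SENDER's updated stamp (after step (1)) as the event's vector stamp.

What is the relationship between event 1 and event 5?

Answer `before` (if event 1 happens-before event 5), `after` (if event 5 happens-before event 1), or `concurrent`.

Answer: concurrent

Derivation:
Initial: VV[0]=[0, 0, 0]
Initial: VV[1]=[0, 0, 0]
Initial: VV[2]=[0, 0, 0]
Event 1: LOCAL 0: VV[0][0]++ -> VV[0]=[1, 0, 0]
Event 2: SEND 1->0: VV[1][1]++ -> VV[1]=[0, 1, 0], msg_vec=[0, 1, 0]; VV[0]=max(VV[0],msg_vec) then VV[0][0]++ -> VV[0]=[2, 1, 0]
Event 3: LOCAL 1: VV[1][1]++ -> VV[1]=[0, 2, 0]
Event 4: SEND 2->0: VV[2][2]++ -> VV[2]=[0, 0, 1], msg_vec=[0, 0, 1]; VV[0]=max(VV[0],msg_vec) then VV[0][0]++ -> VV[0]=[3, 1, 1]
Event 5: LOCAL 2: VV[2][2]++ -> VV[2]=[0, 0, 2]
Event 6: SEND 2->0: VV[2][2]++ -> VV[2]=[0, 0, 3], msg_vec=[0, 0, 3]; VV[0]=max(VV[0],msg_vec) then VV[0][0]++ -> VV[0]=[4, 1, 3]
Event 7: SEND 1->2: VV[1][1]++ -> VV[1]=[0, 3, 0], msg_vec=[0, 3, 0]; VV[2]=max(VV[2],msg_vec) then VV[2][2]++ -> VV[2]=[0, 3, 4]
Event 1 stamp: [1, 0, 0]
Event 5 stamp: [0, 0, 2]
[1, 0, 0] <= [0, 0, 2]? False
[0, 0, 2] <= [1, 0, 0]? False
Relation: concurrent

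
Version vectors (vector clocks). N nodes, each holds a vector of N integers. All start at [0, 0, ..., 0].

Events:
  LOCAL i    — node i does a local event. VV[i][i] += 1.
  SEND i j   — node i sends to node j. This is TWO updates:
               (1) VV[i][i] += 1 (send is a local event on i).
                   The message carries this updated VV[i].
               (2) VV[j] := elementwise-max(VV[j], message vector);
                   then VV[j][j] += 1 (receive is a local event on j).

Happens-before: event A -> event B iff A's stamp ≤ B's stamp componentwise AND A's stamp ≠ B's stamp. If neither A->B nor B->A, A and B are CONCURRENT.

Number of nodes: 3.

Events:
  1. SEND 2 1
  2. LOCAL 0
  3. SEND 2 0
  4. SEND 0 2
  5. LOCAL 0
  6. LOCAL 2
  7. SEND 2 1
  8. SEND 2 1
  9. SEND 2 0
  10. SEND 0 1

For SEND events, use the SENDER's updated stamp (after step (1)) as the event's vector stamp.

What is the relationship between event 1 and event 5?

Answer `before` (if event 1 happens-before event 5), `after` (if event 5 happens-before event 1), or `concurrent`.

Initial: VV[0]=[0, 0, 0]
Initial: VV[1]=[0, 0, 0]
Initial: VV[2]=[0, 0, 0]
Event 1: SEND 2->1: VV[2][2]++ -> VV[2]=[0, 0, 1], msg_vec=[0, 0, 1]; VV[1]=max(VV[1],msg_vec) then VV[1][1]++ -> VV[1]=[0, 1, 1]
Event 2: LOCAL 0: VV[0][0]++ -> VV[0]=[1, 0, 0]
Event 3: SEND 2->0: VV[2][2]++ -> VV[2]=[0, 0, 2], msg_vec=[0, 0, 2]; VV[0]=max(VV[0],msg_vec) then VV[0][0]++ -> VV[0]=[2, 0, 2]
Event 4: SEND 0->2: VV[0][0]++ -> VV[0]=[3, 0, 2], msg_vec=[3, 0, 2]; VV[2]=max(VV[2],msg_vec) then VV[2][2]++ -> VV[2]=[3, 0, 3]
Event 5: LOCAL 0: VV[0][0]++ -> VV[0]=[4, 0, 2]
Event 6: LOCAL 2: VV[2][2]++ -> VV[2]=[3, 0, 4]
Event 7: SEND 2->1: VV[2][2]++ -> VV[2]=[3, 0, 5], msg_vec=[3, 0, 5]; VV[1]=max(VV[1],msg_vec) then VV[1][1]++ -> VV[1]=[3, 2, 5]
Event 8: SEND 2->1: VV[2][2]++ -> VV[2]=[3, 0, 6], msg_vec=[3, 0, 6]; VV[1]=max(VV[1],msg_vec) then VV[1][1]++ -> VV[1]=[3, 3, 6]
Event 9: SEND 2->0: VV[2][2]++ -> VV[2]=[3, 0, 7], msg_vec=[3, 0, 7]; VV[0]=max(VV[0],msg_vec) then VV[0][0]++ -> VV[0]=[5, 0, 7]
Event 10: SEND 0->1: VV[0][0]++ -> VV[0]=[6, 0, 7], msg_vec=[6, 0, 7]; VV[1]=max(VV[1],msg_vec) then VV[1][1]++ -> VV[1]=[6, 4, 7]
Event 1 stamp: [0, 0, 1]
Event 5 stamp: [4, 0, 2]
[0, 0, 1] <= [4, 0, 2]? True
[4, 0, 2] <= [0, 0, 1]? False
Relation: before

Answer: before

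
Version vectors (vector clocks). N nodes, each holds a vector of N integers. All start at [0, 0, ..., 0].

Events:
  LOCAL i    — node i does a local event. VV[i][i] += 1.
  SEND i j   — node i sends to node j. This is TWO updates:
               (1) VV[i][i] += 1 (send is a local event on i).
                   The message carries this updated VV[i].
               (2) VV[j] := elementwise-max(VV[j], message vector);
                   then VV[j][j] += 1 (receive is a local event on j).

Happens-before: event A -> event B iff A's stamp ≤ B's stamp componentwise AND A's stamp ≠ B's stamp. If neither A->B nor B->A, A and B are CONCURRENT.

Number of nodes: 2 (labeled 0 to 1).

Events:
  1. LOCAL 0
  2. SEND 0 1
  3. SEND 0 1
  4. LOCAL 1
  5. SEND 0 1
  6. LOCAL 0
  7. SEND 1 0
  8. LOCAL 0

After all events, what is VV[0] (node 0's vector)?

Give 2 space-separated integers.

Answer: 7 5

Derivation:
Initial: VV[0]=[0, 0]
Initial: VV[1]=[0, 0]
Event 1: LOCAL 0: VV[0][0]++ -> VV[0]=[1, 0]
Event 2: SEND 0->1: VV[0][0]++ -> VV[0]=[2, 0], msg_vec=[2, 0]; VV[1]=max(VV[1],msg_vec) then VV[1][1]++ -> VV[1]=[2, 1]
Event 3: SEND 0->1: VV[0][0]++ -> VV[0]=[3, 0], msg_vec=[3, 0]; VV[1]=max(VV[1],msg_vec) then VV[1][1]++ -> VV[1]=[3, 2]
Event 4: LOCAL 1: VV[1][1]++ -> VV[1]=[3, 3]
Event 5: SEND 0->1: VV[0][0]++ -> VV[0]=[4, 0], msg_vec=[4, 0]; VV[1]=max(VV[1],msg_vec) then VV[1][1]++ -> VV[1]=[4, 4]
Event 6: LOCAL 0: VV[0][0]++ -> VV[0]=[5, 0]
Event 7: SEND 1->0: VV[1][1]++ -> VV[1]=[4, 5], msg_vec=[4, 5]; VV[0]=max(VV[0],msg_vec) then VV[0][0]++ -> VV[0]=[6, 5]
Event 8: LOCAL 0: VV[0][0]++ -> VV[0]=[7, 5]
Final vectors: VV[0]=[7, 5]; VV[1]=[4, 5]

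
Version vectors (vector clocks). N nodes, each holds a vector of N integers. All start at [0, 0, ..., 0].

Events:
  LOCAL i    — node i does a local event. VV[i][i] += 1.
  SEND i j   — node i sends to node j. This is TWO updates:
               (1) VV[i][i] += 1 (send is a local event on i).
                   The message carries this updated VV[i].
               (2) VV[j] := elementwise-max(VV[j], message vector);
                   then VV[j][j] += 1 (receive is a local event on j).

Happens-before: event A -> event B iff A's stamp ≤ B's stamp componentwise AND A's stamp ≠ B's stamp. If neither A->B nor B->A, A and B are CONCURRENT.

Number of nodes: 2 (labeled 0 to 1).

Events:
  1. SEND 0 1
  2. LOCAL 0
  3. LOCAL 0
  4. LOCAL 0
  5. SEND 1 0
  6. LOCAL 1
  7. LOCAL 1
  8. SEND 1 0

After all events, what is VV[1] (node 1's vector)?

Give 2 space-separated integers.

Initial: VV[0]=[0, 0]
Initial: VV[1]=[0, 0]
Event 1: SEND 0->1: VV[0][0]++ -> VV[0]=[1, 0], msg_vec=[1, 0]; VV[1]=max(VV[1],msg_vec) then VV[1][1]++ -> VV[1]=[1, 1]
Event 2: LOCAL 0: VV[0][0]++ -> VV[0]=[2, 0]
Event 3: LOCAL 0: VV[0][0]++ -> VV[0]=[3, 0]
Event 4: LOCAL 0: VV[0][0]++ -> VV[0]=[4, 0]
Event 5: SEND 1->0: VV[1][1]++ -> VV[1]=[1, 2], msg_vec=[1, 2]; VV[0]=max(VV[0],msg_vec) then VV[0][0]++ -> VV[0]=[5, 2]
Event 6: LOCAL 1: VV[1][1]++ -> VV[1]=[1, 3]
Event 7: LOCAL 1: VV[1][1]++ -> VV[1]=[1, 4]
Event 8: SEND 1->0: VV[1][1]++ -> VV[1]=[1, 5], msg_vec=[1, 5]; VV[0]=max(VV[0],msg_vec) then VV[0][0]++ -> VV[0]=[6, 5]
Final vectors: VV[0]=[6, 5]; VV[1]=[1, 5]

Answer: 1 5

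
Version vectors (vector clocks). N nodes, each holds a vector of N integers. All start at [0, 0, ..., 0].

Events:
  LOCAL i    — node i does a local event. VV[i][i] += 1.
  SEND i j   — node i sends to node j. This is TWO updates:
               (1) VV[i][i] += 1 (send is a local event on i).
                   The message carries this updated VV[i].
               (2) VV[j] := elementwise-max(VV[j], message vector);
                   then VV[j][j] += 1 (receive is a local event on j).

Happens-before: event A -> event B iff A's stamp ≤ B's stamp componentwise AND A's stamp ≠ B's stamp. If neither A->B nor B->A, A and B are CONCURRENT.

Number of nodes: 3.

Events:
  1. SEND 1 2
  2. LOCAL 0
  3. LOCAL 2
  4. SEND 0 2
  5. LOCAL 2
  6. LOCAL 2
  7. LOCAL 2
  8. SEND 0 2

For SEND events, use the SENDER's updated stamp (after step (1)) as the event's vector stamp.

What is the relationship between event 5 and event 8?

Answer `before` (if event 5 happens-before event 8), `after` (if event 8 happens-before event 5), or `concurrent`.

Initial: VV[0]=[0, 0, 0]
Initial: VV[1]=[0, 0, 0]
Initial: VV[2]=[0, 0, 0]
Event 1: SEND 1->2: VV[1][1]++ -> VV[1]=[0, 1, 0], msg_vec=[0, 1, 0]; VV[2]=max(VV[2],msg_vec) then VV[2][2]++ -> VV[2]=[0, 1, 1]
Event 2: LOCAL 0: VV[0][0]++ -> VV[0]=[1, 0, 0]
Event 3: LOCAL 2: VV[2][2]++ -> VV[2]=[0, 1, 2]
Event 4: SEND 0->2: VV[0][0]++ -> VV[0]=[2, 0, 0], msg_vec=[2, 0, 0]; VV[2]=max(VV[2],msg_vec) then VV[2][2]++ -> VV[2]=[2, 1, 3]
Event 5: LOCAL 2: VV[2][2]++ -> VV[2]=[2, 1, 4]
Event 6: LOCAL 2: VV[2][2]++ -> VV[2]=[2, 1, 5]
Event 7: LOCAL 2: VV[2][2]++ -> VV[2]=[2, 1, 6]
Event 8: SEND 0->2: VV[0][0]++ -> VV[0]=[3, 0, 0], msg_vec=[3, 0, 0]; VV[2]=max(VV[2],msg_vec) then VV[2][2]++ -> VV[2]=[3, 1, 7]
Event 5 stamp: [2, 1, 4]
Event 8 stamp: [3, 0, 0]
[2, 1, 4] <= [3, 0, 0]? False
[3, 0, 0] <= [2, 1, 4]? False
Relation: concurrent

Answer: concurrent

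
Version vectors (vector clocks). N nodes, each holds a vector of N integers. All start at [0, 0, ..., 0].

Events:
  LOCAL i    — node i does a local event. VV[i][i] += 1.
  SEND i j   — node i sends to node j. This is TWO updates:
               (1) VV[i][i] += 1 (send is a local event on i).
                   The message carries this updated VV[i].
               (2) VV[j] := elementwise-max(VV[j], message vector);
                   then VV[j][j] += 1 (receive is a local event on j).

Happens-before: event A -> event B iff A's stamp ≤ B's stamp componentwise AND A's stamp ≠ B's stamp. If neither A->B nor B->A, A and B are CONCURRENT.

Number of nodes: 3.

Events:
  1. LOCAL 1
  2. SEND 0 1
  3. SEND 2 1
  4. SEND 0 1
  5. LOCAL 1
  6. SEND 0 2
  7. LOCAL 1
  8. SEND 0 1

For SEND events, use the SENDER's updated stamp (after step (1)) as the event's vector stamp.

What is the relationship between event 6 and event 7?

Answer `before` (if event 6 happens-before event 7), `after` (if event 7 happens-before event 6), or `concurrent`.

Answer: concurrent

Derivation:
Initial: VV[0]=[0, 0, 0]
Initial: VV[1]=[0, 0, 0]
Initial: VV[2]=[0, 0, 0]
Event 1: LOCAL 1: VV[1][1]++ -> VV[1]=[0, 1, 0]
Event 2: SEND 0->1: VV[0][0]++ -> VV[0]=[1, 0, 0], msg_vec=[1, 0, 0]; VV[1]=max(VV[1],msg_vec) then VV[1][1]++ -> VV[1]=[1, 2, 0]
Event 3: SEND 2->1: VV[2][2]++ -> VV[2]=[0, 0, 1], msg_vec=[0, 0, 1]; VV[1]=max(VV[1],msg_vec) then VV[1][1]++ -> VV[1]=[1, 3, 1]
Event 4: SEND 0->1: VV[0][0]++ -> VV[0]=[2, 0, 0], msg_vec=[2, 0, 0]; VV[1]=max(VV[1],msg_vec) then VV[1][1]++ -> VV[1]=[2, 4, 1]
Event 5: LOCAL 1: VV[1][1]++ -> VV[1]=[2, 5, 1]
Event 6: SEND 0->2: VV[0][0]++ -> VV[0]=[3, 0, 0], msg_vec=[3, 0, 0]; VV[2]=max(VV[2],msg_vec) then VV[2][2]++ -> VV[2]=[3, 0, 2]
Event 7: LOCAL 1: VV[1][1]++ -> VV[1]=[2, 6, 1]
Event 8: SEND 0->1: VV[0][0]++ -> VV[0]=[4, 0, 0], msg_vec=[4, 0, 0]; VV[1]=max(VV[1],msg_vec) then VV[1][1]++ -> VV[1]=[4, 7, 1]
Event 6 stamp: [3, 0, 0]
Event 7 stamp: [2, 6, 1]
[3, 0, 0] <= [2, 6, 1]? False
[2, 6, 1] <= [3, 0, 0]? False
Relation: concurrent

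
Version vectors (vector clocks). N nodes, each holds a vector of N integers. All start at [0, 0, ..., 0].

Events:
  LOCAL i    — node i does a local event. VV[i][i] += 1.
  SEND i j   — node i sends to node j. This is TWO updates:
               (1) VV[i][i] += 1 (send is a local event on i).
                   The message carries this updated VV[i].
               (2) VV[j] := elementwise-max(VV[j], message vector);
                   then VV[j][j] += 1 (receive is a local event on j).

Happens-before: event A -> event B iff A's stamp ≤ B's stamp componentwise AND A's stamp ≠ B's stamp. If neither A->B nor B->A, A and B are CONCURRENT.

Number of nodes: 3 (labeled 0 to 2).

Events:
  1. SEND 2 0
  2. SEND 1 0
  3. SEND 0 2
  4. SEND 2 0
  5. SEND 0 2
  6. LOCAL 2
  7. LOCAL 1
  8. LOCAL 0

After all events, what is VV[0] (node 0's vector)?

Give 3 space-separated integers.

Initial: VV[0]=[0, 0, 0]
Initial: VV[1]=[0, 0, 0]
Initial: VV[2]=[0, 0, 0]
Event 1: SEND 2->0: VV[2][2]++ -> VV[2]=[0, 0, 1], msg_vec=[0, 0, 1]; VV[0]=max(VV[0],msg_vec) then VV[0][0]++ -> VV[0]=[1, 0, 1]
Event 2: SEND 1->0: VV[1][1]++ -> VV[1]=[0, 1, 0], msg_vec=[0, 1, 0]; VV[0]=max(VV[0],msg_vec) then VV[0][0]++ -> VV[0]=[2, 1, 1]
Event 3: SEND 0->2: VV[0][0]++ -> VV[0]=[3, 1, 1], msg_vec=[3, 1, 1]; VV[2]=max(VV[2],msg_vec) then VV[2][2]++ -> VV[2]=[3, 1, 2]
Event 4: SEND 2->0: VV[2][2]++ -> VV[2]=[3, 1, 3], msg_vec=[3, 1, 3]; VV[0]=max(VV[0],msg_vec) then VV[0][0]++ -> VV[0]=[4, 1, 3]
Event 5: SEND 0->2: VV[0][0]++ -> VV[0]=[5, 1, 3], msg_vec=[5, 1, 3]; VV[2]=max(VV[2],msg_vec) then VV[2][2]++ -> VV[2]=[5, 1, 4]
Event 6: LOCAL 2: VV[2][2]++ -> VV[2]=[5, 1, 5]
Event 7: LOCAL 1: VV[1][1]++ -> VV[1]=[0, 2, 0]
Event 8: LOCAL 0: VV[0][0]++ -> VV[0]=[6, 1, 3]
Final vectors: VV[0]=[6, 1, 3]; VV[1]=[0, 2, 0]; VV[2]=[5, 1, 5]

Answer: 6 1 3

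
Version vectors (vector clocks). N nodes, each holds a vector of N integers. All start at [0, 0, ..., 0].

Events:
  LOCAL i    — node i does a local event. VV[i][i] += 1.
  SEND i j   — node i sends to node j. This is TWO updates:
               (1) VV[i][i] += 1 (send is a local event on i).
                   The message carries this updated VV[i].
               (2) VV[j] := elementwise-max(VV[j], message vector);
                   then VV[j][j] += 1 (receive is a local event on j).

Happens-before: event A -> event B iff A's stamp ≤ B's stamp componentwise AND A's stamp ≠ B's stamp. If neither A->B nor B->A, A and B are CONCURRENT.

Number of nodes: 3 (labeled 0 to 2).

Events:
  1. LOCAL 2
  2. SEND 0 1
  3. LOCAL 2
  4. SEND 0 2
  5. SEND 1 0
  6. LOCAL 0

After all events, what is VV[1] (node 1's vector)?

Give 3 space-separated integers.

Initial: VV[0]=[0, 0, 0]
Initial: VV[1]=[0, 0, 0]
Initial: VV[2]=[0, 0, 0]
Event 1: LOCAL 2: VV[2][2]++ -> VV[2]=[0, 0, 1]
Event 2: SEND 0->1: VV[0][0]++ -> VV[0]=[1, 0, 0], msg_vec=[1, 0, 0]; VV[1]=max(VV[1],msg_vec) then VV[1][1]++ -> VV[1]=[1, 1, 0]
Event 3: LOCAL 2: VV[2][2]++ -> VV[2]=[0, 0, 2]
Event 4: SEND 0->2: VV[0][0]++ -> VV[0]=[2, 0, 0], msg_vec=[2, 0, 0]; VV[2]=max(VV[2],msg_vec) then VV[2][2]++ -> VV[2]=[2, 0, 3]
Event 5: SEND 1->0: VV[1][1]++ -> VV[1]=[1, 2, 0], msg_vec=[1, 2, 0]; VV[0]=max(VV[0],msg_vec) then VV[0][0]++ -> VV[0]=[3, 2, 0]
Event 6: LOCAL 0: VV[0][0]++ -> VV[0]=[4, 2, 0]
Final vectors: VV[0]=[4, 2, 0]; VV[1]=[1, 2, 0]; VV[2]=[2, 0, 3]

Answer: 1 2 0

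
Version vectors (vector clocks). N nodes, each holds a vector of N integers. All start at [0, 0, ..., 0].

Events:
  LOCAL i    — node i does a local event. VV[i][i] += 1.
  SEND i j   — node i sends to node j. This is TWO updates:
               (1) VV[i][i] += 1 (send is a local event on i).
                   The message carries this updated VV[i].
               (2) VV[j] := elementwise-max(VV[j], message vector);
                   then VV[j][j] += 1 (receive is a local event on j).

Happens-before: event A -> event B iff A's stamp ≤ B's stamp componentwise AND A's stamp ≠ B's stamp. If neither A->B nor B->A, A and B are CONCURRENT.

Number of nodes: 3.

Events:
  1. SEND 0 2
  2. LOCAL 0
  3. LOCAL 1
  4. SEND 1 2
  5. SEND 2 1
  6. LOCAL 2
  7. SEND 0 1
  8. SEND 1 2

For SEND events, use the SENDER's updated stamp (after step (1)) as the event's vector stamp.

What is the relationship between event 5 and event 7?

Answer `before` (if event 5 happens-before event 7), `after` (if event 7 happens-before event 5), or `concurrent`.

Answer: concurrent

Derivation:
Initial: VV[0]=[0, 0, 0]
Initial: VV[1]=[0, 0, 0]
Initial: VV[2]=[0, 0, 0]
Event 1: SEND 0->2: VV[0][0]++ -> VV[0]=[1, 0, 0], msg_vec=[1, 0, 0]; VV[2]=max(VV[2],msg_vec) then VV[2][2]++ -> VV[2]=[1, 0, 1]
Event 2: LOCAL 0: VV[0][0]++ -> VV[0]=[2, 0, 0]
Event 3: LOCAL 1: VV[1][1]++ -> VV[1]=[0, 1, 0]
Event 4: SEND 1->2: VV[1][1]++ -> VV[1]=[0, 2, 0], msg_vec=[0, 2, 0]; VV[2]=max(VV[2],msg_vec) then VV[2][2]++ -> VV[2]=[1, 2, 2]
Event 5: SEND 2->1: VV[2][2]++ -> VV[2]=[1, 2, 3], msg_vec=[1, 2, 3]; VV[1]=max(VV[1],msg_vec) then VV[1][1]++ -> VV[1]=[1, 3, 3]
Event 6: LOCAL 2: VV[2][2]++ -> VV[2]=[1, 2, 4]
Event 7: SEND 0->1: VV[0][0]++ -> VV[0]=[3, 0, 0], msg_vec=[3, 0, 0]; VV[1]=max(VV[1],msg_vec) then VV[1][1]++ -> VV[1]=[3, 4, 3]
Event 8: SEND 1->2: VV[1][1]++ -> VV[1]=[3, 5, 3], msg_vec=[3, 5, 3]; VV[2]=max(VV[2],msg_vec) then VV[2][2]++ -> VV[2]=[3, 5, 5]
Event 5 stamp: [1, 2, 3]
Event 7 stamp: [3, 0, 0]
[1, 2, 3] <= [3, 0, 0]? False
[3, 0, 0] <= [1, 2, 3]? False
Relation: concurrent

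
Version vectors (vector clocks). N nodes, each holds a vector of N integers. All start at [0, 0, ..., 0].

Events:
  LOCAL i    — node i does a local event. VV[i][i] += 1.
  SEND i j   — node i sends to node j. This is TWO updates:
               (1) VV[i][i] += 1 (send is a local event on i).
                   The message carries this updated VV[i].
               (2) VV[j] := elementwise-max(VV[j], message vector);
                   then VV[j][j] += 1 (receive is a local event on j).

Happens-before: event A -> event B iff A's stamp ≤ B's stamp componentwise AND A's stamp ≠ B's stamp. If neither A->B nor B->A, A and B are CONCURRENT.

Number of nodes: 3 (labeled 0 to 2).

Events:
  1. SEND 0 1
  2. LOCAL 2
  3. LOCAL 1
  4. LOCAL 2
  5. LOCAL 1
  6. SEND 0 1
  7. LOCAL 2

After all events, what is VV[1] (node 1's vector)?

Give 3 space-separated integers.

Answer: 2 4 0

Derivation:
Initial: VV[0]=[0, 0, 0]
Initial: VV[1]=[0, 0, 0]
Initial: VV[2]=[0, 0, 0]
Event 1: SEND 0->1: VV[0][0]++ -> VV[0]=[1, 0, 0], msg_vec=[1, 0, 0]; VV[1]=max(VV[1],msg_vec) then VV[1][1]++ -> VV[1]=[1, 1, 0]
Event 2: LOCAL 2: VV[2][2]++ -> VV[2]=[0, 0, 1]
Event 3: LOCAL 1: VV[1][1]++ -> VV[1]=[1, 2, 0]
Event 4: LOCAL 2: VV[2][2]++ -> VV[2]=[0, 0, 2]
Event 5: LOCAL 1: VV[1][1]++ -> VV[1]=[1, 3, 0]
Event 6: SEND 0->1: VV[0][0]++ -> VV[0]=[2, 0, 0], msg_vec=[2, 0, 0]; VV[1]=max(VV[1],msg_vec) then VV[1][1]++ -> VV[1]=[2, 4, 0]
Event 7: LOCAL 2: VV[2][2]++ -> VV[2]=[0, 0, 3]
Final vectors: VV[0]=[2, 0, 0]; VV[1]=[2, 4, 0]; VV[2]=[0, 0, 3]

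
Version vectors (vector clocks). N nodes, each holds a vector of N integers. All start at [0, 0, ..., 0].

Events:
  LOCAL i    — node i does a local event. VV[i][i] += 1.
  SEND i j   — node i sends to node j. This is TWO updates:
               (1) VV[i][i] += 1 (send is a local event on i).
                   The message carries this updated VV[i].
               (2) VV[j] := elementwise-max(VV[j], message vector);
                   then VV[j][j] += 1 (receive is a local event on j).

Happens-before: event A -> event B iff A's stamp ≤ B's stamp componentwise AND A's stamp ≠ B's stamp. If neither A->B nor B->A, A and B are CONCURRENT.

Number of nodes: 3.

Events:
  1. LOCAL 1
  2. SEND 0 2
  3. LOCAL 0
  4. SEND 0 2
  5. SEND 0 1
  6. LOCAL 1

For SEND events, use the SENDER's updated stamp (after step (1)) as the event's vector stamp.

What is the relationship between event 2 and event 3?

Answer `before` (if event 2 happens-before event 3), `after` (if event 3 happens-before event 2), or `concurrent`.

Answer: before

Derivation:
Initial: VV[0]=[0, 0, 0]
Initial: VV[1]=[0, 0, 0]
Initial: VV[2]=[0, 0, 0]
Event 1: LOCAL 1: VV[1][1]++ -> VV[1]=[0, 1, 0]
Event 2: SEND 0->2: VV[0][0]++ -> VV[0]=[1, 0, 0], msg_vec=[1, 0, 0]; VV[2]=max(VV[2],msg_vec) then VV[2][2]++ -> VV[2]=[1, 0, 1]
Event 3: LOCAL 0: VV[0][0]++ -> VV[0]=[2, 0, 0]
Event 4: SEND 0->2: VV[0][0]++ -> VV[0]=[3, 0, 0], msg_vec=[3, 0, 0]; VV[2]=max(VV[2],msg_vec) then VV[2][2]++ -> VV[2]=[3, 0, 2]
Event 5: SEND 0->1: VV[0][0]++ -> VV[0]=[4, 0, 0], msg_vec=[4, 0, 0]; VV[1]=max(VV[1],msg_vec) then VV[1][1]++ -> VV[1]=[4, 2, 0]
Event 6: LOCAL 1: VV[1][1]++ -> VV[1]=[4, 3, 0]
Event 2 stamp: [1, 0, 0]
Event 3 stamp: [2, 0, 0]
[1, 0, 0] <= [2, 0, 0]? True
[2, 0, 0] <= [1, 0, 0]? False
Relation: before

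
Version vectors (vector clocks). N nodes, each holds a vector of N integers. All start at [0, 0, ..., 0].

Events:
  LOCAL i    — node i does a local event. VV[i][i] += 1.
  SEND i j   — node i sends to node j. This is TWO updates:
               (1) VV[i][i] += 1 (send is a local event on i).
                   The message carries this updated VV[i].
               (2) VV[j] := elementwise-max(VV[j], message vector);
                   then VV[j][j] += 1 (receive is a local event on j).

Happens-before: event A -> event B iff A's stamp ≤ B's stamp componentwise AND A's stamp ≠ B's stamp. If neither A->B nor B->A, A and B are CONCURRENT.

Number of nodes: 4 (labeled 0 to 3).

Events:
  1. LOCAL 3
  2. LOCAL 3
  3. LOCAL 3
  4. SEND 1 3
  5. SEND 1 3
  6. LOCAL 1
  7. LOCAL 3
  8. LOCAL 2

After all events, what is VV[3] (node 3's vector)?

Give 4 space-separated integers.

Answer: 0 2 0 6

Derivation:
Initial: VV[0]=[0, 0, 0, 0]
Initial: VV[1]=[0, 0, 0, 0]
Initial: VV[2]=[0, 0, 0, 0]
Initial: VV[3]=[0, 0, 0, 0]
Event 1: LOCAL 3: VV[3][3]++ -> VV[3]=[0, 0, 0, 1]
Event 2: LOCAL 3: VV[3][3]++ -> VV[3]=[0, 0, 0, 2]
Event 3: LOCAL 3: VV[3][3]++ -> VV[3]=[0, 0, 0, 3]
Event 4: SEND 1->3: VV[1][1]++ -> VV[1]=[0, 1, 0, 0], msg_vec=[0, 1, 0, 0]; VV[3]=max(VV[3],msg_vec) then VV[3][3]++ -> VV[3]=[0, 1, 0, 4]
Event 5: SEND 1->3: VV[1][1]++ -> VV[1]=[0, 2, 0, 0], msg_vec=[0, 2, 0, 0]; VV[3]=max(VV[3],msg_vec) then VV[3][3]++ -> VV[3]=[0, 2, 0, 5]
Event 6: LOCAL 1: VV[1][1]++ -> VV[1]=[0, 3, 0, 0]
Event 7: LOCAL 3: VV[3][3]++ -> VV[3]=[0, 2, 0, 6]
Event 8: LOCAL 2: VV[2][2]++ -> VV[2]=[0, 0, 1, 0]
Final vectors: VV[0]=[0, 0, 0, 0]; VV[1]=[0, 3, 0, 0]; VV[2]=[0, 0, 1, 0]; VV[3]=[0, 2, 0, 6]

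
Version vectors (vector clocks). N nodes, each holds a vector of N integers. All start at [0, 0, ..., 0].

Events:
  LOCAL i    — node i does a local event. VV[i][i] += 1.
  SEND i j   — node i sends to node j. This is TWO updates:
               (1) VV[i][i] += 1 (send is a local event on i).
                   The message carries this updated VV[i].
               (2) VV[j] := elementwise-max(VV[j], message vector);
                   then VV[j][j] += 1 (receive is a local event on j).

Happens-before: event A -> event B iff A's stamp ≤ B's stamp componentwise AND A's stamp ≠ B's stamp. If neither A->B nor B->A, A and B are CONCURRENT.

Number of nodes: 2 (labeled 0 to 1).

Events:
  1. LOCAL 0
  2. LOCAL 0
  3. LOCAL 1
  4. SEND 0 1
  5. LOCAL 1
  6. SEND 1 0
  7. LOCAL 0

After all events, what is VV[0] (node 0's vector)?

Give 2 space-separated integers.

Answer: 5 4

Derivation:
Initial: VV[0]=[0, 0]
Initial: VV[1]=[0, 0]
Event 1: LOCAL 0: VV[0][0]++ -> VV[0]=[1, 0]
Event 2: LOCAL 0: VV[0][0]++ -> VV[0]=[2, 0]
Event 3: LOCAL 1: VV[1][1]++ -> VV[1]=[0, 1]
Event 4: SEND 0->1: VV[0][0]++ -> VV[0]=[3, 0], msg_vec=[3, 0]; VV[1]=max(VV[1],msg_vec) then VV[1][1]++ -> VV[1]=[3, 2]
Event 5: LOCAL 1: VV[1][1]++ -> VV[1]=[3, 3]
Event 6: SEND 1->0: VV[1][1]++ -> VV[1]=[3, 4], msg_vec=[3, 4]; VV[0]=max(VV[0],msg_vec) then VV[0][0]++ -> VV[0]=[4, 4]
Event 7: LOCAL 0: VV[0][0]++ -> VV[0]=[5, 4]
Final vectors: VV[0]=[5, 4]; VV[1]=[3, 4]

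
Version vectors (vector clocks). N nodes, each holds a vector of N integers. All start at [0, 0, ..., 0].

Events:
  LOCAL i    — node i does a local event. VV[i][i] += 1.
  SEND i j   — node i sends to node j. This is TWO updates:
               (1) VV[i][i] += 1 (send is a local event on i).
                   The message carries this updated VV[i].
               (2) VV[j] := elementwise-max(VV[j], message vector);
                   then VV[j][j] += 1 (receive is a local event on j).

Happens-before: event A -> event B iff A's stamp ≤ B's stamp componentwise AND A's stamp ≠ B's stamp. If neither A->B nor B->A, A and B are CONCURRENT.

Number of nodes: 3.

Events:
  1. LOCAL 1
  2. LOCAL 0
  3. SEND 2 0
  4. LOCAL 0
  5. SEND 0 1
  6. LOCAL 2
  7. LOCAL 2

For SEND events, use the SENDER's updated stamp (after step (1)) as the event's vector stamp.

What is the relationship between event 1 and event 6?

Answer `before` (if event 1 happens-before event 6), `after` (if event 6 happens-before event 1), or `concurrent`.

Initial: VV[0]=[0, 0, 0]
Initial: VV[1]=[0, 0, 0]
Initial: VV[2]=[0, 0, 0]
Event 1: LOCAL 1: VV[1][1]++ -> VV[1]=[0, 1, 0]
Event 2: LOCAL 0: VV[0][0]++ -> VV[0]=[1, 0, 0]
Event 3: SEND 2->0: VV[2][2]++ -> VV[2]=[0, 0, 1], msg_vec=[0, 0, 1]; VV[0]=max(VV[0],msg_vec) then VV[0][0]++ -> VV[0]=[2, 0, 1]
Event 4: LOCAL 0: VV[0][0]++ -> VV[0]=[3, 0, 1]
Event 5: SEND 0->1: VV[0][0]++ -> VV[0]=[4, 0, 1], msg_vec=[4, 0, 1]; VV[1]=max(VV[1],msg_vec) then VV[1][1]++ -> VV[1]=[4, 2, 1]
Event 6: LOCAL 2: VV[2][2]++ -> VV[2]=[0, 0, 2]
Event 7: LOCAL 2: VV[2][2]++ -> VV[2]=[0, 0, 3]
Event 1 stamp: [0, 1, 0]
Event 6 stamp: [0, 0, 2]
[0, 1, 0] <= [0, 0, 2]? False
[0, 0, 2] <= [0, 1, 0]? False
Relation: concurrent

Answer: concurrent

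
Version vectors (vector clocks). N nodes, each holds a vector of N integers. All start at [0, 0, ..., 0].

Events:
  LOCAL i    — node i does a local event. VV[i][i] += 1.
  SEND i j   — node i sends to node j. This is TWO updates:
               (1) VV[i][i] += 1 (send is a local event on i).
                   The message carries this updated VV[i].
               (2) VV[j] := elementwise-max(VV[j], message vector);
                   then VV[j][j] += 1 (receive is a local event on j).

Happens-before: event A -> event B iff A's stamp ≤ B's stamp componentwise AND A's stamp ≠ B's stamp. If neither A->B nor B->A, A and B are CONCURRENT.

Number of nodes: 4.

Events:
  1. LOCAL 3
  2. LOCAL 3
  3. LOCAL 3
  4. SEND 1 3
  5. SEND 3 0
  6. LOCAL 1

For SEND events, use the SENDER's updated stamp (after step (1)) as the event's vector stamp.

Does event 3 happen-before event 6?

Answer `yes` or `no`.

Initial: VV[0]=[0, 0, 0, 0]
Initial: VV[1]=[0, 0, 0, 0]
Initial: VV[2]=[0, 0, 0, 0]
Initial: VV[3]=[0, 0, 0, 0]
Event 1: LOCAL 3: VV[3][3]++ -> VV[3]=[0, 0, 0, 1]
Event 2: LOCAL 3: VV[3][3]++ -> VV[3]=[0, 0, 0, 2]
Event 3: LOCAL 3: VV[3][3]++ -> VV[3]=[0, 0, 0, 3]
Event 4: SEND 1->3: VV[1][1]++ -> VV[1]=[0, 1, 0, 0], msg_vec=[0, 1, 0, 0]; VV[3]=max(VV[3],msg_vec) then VV[3][3]++ -> VV[3]=[0, 1, 0, 4]
Event 5: SEND 3->0: VV[3][3]++ -> VV[3]=[0, 1, 0, 5], msg_vec=[0, 1, 0, 5]; VV[0]=max(VV[0],msg_vec) then VV[0][0]++ -> VV[0]=[1, 1, 0, 5]
Event 6: LOCAL 1: VV[1][1]++ -> VV[1]=[0, 2, 0, 0]
Event 3 stamp: [0, 0, 0, 3]
Event 6 stamp: [0, 2, 0, 0]
[0, 0, 0, 3] <= [0, 2, 0, 0]? False. Equal? False. Happens-before: False

Answer: no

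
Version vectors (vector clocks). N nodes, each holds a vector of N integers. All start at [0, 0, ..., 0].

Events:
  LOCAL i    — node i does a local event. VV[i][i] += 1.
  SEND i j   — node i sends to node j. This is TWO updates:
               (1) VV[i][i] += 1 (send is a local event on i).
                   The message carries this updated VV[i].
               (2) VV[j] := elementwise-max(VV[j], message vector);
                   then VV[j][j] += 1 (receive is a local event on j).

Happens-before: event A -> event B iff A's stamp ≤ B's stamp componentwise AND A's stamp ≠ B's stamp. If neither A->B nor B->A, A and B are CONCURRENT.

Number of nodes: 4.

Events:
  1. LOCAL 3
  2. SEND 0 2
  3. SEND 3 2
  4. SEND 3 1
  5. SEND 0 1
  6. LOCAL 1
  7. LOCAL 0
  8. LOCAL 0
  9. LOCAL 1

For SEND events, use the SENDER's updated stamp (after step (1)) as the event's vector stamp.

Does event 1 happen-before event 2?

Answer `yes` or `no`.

Answer: no

Derivation:
Initial: VV[0]=[0, 0, 0, 0]
Initial: VV[1]=[0, 0, 0, 0]
Initial: VV[2]=[0, 0, 0, 0]
Initial: VV[3]=[0, 0, 0, 0]
Event 1: LOCAL 3: VV[3][3]++ -> VV[3]=[0, 0, 0, 1]
Event 2: SEND 0->2: VV[0][0]++ -> VV[0]=[1, 0, 0, 0], msg_vec=[1, 0, 0, 0]; VV[2]=max(VV[2],msg_vec) then VV[2][2]++ -> VV[2]=[1, 0, 1, 0]
Event 3: SEND 3->2: VV[3][3]++ -> VV[3]=[0, 0, 0, 2], msg_vec=[0, 0, 0, 2]; VV[2]=max(VV[2],msg_vec) then VV[2][2]++ -> VV[2]=[1, 0, 2, 2]
Event 4: SEND 3->1: VV[3][3]++ -> VV[3]=[0, 0, 0, 3], msg_vec=[0, 0, 0, 3]; VV[1]=max(VV[1],msg_vec) then VV[1][1]++ -> VV[1]=[0, 1, 0, 3]
Event 5: SEND 0->1: VV[0][0]++ -> VV[0]=[2, 0, 0, 0], msg_vec=[2, 0, 0, 0]; VV[1]=max(VV[1],msg_vec) then VV[1][1]++ -> VV[1]=[2, 2, 0, 3]
Event 6: LOCAL 1: VV[1][1]++ -> VV[1]=[2, 3, 0, 3]
Event 7: LOCAL 0: VV[0][0]++ -> VV[0]=[3, 0, 0, 0]
Event 8: LOCAL 0: VV[0][0]++ -> VV[0]=[4, 0, 0, 0]
Event 9: LOCAL 1: VV[1][1]++ -> VV[1]=[2, 4, 0, 3]
Event 1 stamp: [0, 0, 0, 1]
Event 2 stamp: [1, 0, 0, 0]
[0, 0, 0, 1] <= [1, 0, 0, 0]? False. Equal? False. Happens-before: False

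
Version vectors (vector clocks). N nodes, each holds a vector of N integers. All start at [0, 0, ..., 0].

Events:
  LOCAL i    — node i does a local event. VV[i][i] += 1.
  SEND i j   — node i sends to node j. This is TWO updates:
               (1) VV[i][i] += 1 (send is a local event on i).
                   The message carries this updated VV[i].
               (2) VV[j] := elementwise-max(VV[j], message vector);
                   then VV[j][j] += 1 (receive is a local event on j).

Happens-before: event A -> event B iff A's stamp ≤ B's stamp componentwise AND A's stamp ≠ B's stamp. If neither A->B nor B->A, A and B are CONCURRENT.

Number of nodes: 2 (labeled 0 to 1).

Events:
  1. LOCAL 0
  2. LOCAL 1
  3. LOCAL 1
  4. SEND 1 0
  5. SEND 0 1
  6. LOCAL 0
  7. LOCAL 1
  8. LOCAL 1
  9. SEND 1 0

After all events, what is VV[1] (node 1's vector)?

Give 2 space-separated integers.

Initial: VV[0]=[0, 0]
Initial: VV[1]=[0, 0]
Event 1: LOCAL 0: VV[0][0]++ -> VV[0]=[1, 0]
Event 2: LOCAL 1: VV[1][1]++ -> VV[1]=[0, 1]
Event 3: LOCAL 1: VV[1][1]++ -> VV[1]=[0, 2]
Event 4: SEND 1->0: VV[1][1]++ -> VV[1]=[0, 3], msg_vec=[0, 3]; VV[0]=max(VV[0],msg_vec) then VV[0][0]++ -> VV[0]=[2, 3]
Event 5: SEND 0->1: VV[0][0]++ -> VV[0]=[3, 3], msg_vec=[3, 3]; VV[1]=max(VV[1],msg_vec) then VV[1][1]++ -> VV[1]=[3, 4]
Event 6: LOCAL 0: VV[0][0]++ -> VV[0]=[4, 3]
Event 7: LOCAL 1: VV[1][1]++ -> VV[1]=[3, 5]
Event 8: LOCAL 1: VV[1][1]++ -> VV[1]=[3, 6]
Event 9: SEND 1->0: VV[1][1]++ -> VV[1]=[3, 7], msg_vec=[3, 7]; VV[0]=max(VV[0],msg_vec) then VV[0][0]++ -> VV[0]=[5, 7]
Final vectors: VV[0]=[5, 7]; VV[1]=[3, 7]

Answer: 3 7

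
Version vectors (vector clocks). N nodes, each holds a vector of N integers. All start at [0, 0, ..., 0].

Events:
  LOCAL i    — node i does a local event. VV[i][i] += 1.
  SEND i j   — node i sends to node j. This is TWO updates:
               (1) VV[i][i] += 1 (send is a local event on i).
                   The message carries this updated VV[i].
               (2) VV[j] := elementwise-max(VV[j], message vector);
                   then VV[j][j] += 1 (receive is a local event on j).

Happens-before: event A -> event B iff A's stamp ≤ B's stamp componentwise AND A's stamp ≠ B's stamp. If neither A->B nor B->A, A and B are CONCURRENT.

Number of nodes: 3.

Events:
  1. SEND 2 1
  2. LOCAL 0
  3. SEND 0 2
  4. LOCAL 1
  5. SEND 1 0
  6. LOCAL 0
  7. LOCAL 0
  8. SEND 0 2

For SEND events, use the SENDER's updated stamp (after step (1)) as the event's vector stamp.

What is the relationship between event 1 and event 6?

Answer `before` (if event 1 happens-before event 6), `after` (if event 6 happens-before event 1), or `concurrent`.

Answer: before

Derivation:
Initial: VV[0]=[0, 0, 0]
Initial: VV[1]=[0, 0, 0]
Initial: VV[2]=[0, 0, 0]
Event 1: SEND 2->1: VV[2][2]++ -> VV[2]=[0, 0, 1], msg_vec=[0, 0, 1]; VV[1]=max(VV[1],msg_vec) then VV[1][1]++ -> VV[1]=[0, 1, 1]
Event 2: LOCAL 0: VV[0][0]++ -> VV[0]=[1, 0, 0]
Event 3: SEND 0->2: VV[0][0]++ -> VV[0]=[2, 0, 0], msg_vec=[2, 0, 0]; VV[2]=max(VV[2],msg_vec) then VV[2][2]++ -> VV[2]=[2, 0, 2]
Event 4: LOCAL 1: VV[1][1]++ -> VV[1]=[0, 2, 1]
Event 5: SEND 1->0: VV[1][1]++ -> VV[1]=[0, 3, 1], msg_vec=[0, 3, 1]; VV[0]=max(VV[0],msg_vec) then VV[0][0]++ -> VV[0]=[3, 3, 1]
Event 6: LOCAL 0: VV[0][0]++ -> VV[0]=[4, 3, 1]
Event 7: LOCAL 0: VV[0][0]++ -> VV[0]=[5, 3, 1]
Event 8: SEND 0->2: VV[0][0]++ -> VV[0]=[6, 3, 1], msg_vec=[6, 3, 1]; VV[2]=max(VV[2],msg_vec) then VV[2][2]++ -> VV[2]=[6, 3, 3]
Event 1 stamp: [0, 0, 1]
Event 6 stamp: [4, 3, 1]
[0, 0, 1] <= [4, 3, 1]? True
[4, 3, 1] <= [0, 0, 1]? False
Relation: before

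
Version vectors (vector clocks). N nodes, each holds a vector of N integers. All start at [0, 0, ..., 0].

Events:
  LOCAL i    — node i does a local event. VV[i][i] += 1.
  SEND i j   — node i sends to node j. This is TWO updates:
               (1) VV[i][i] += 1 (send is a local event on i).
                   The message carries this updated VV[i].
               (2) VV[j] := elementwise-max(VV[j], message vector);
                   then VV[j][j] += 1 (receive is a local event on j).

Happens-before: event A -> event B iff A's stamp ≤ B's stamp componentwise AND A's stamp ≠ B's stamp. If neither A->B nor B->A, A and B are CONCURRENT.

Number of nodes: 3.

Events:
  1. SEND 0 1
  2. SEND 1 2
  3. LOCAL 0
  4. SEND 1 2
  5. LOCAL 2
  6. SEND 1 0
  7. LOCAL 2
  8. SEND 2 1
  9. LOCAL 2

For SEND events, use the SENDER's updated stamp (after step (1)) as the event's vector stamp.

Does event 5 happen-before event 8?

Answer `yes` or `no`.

Initial: VV[0]=[0, 0, 0]
Initial: VV[1]=[0, 0, 0]
Initial: VV[2]=[0, 0, 0]
Event 1: SEND 0->1: VV[0][0]++ -> VV[0]=[1, 0, 0], msg_vec=[1, 0, 0]; VV[1]=max(VV[1],msg_vec) then VV[1][1]++ -> VV[1]=[1, 1, 0]
Event 2: SEND 1->2: VV[1][1]++ -> VV[1]=[1, 2, 0], msg_vec=[1, 2, 0]; VV[2]=max(VV[2],msg_vec) then VV[2][2]++ -> VV[2]=[1, 2, 1]
Event 3: LOCAL 0: VV[0][0]++ -> VV[0]=[2, 0, 0]
Event 4: SEND 1->2: VV[1][1]++ -> VV[1]=[1, 3, 0], msg_vec=[1, 3, 0]; VV[2]=max(VV[2],msg_vec) then VV[2][2]++ -> VV[2]=[1, 3, 2]
Event 5: LOCAL 2: VV[2][2]++ -> VV[2]=[1, 3, 3]
Event 6: SEND 1->0: VV[1][1]++ -> VV[1]=[1, 4, 0], msg_vec=[1, 4, 0]; VV[0]=max(VV[0],msg_vec) then VV[0][0]++ -> VV[0]=[3, 4, 0]
Event 7: LOCAL 2: VV[2][2]++ -> VV[2]=[1, 3, 4]
Event 8: SEND 2->1: VV[2][2]++ -> VV[2]=[1, 3, 5], msg_vec=[1, 3, 5]; VV[1]=max(VV[1],msg_vec) then VV[1][1]++ -> VV[1]=[1, 5, 5]
Event 9: LOCAL 2: VV[2][2]++ -> VV[2]=[1, 3, 6]
Event 5 stamp: [1, 3, 3]
Event 8 stamp: [1, 3, 5]
[1, 3, 3] <= [1, 3, 5]? True. Equal? False. Happens-before: True

Answer: yes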